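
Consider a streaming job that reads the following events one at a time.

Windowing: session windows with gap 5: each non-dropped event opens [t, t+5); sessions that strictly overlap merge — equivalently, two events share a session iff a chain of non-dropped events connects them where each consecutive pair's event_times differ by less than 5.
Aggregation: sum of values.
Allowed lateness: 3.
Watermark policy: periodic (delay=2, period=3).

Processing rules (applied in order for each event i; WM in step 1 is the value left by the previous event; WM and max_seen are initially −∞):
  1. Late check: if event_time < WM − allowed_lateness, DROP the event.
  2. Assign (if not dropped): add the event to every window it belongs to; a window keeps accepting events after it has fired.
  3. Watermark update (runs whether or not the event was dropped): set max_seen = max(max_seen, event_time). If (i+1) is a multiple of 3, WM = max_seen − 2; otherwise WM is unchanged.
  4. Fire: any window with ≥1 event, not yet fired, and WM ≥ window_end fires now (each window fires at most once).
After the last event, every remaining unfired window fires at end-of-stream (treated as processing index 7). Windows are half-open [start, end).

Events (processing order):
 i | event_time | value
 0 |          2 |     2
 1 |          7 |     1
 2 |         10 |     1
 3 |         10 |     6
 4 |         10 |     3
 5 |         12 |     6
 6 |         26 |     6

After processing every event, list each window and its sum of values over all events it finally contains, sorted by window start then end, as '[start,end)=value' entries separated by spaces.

[2,7)=2 [7,17)=17 [26,31)=6

i=0 t=2 v=2: → [2,7); WM=−∞
i=1 t=7 v=1: → [7,12); WM=−∞
i=2 t=10 v=1: → [7,15); WM=8
i=3 t=10 v=6: → [7,15); WM=8
i=4 t=10 v=3: → [7,15); WM=8
i=5 t=12 v=6: → [7,17); WM=10
i=6 t=26 v=6: → [26,31); WM=10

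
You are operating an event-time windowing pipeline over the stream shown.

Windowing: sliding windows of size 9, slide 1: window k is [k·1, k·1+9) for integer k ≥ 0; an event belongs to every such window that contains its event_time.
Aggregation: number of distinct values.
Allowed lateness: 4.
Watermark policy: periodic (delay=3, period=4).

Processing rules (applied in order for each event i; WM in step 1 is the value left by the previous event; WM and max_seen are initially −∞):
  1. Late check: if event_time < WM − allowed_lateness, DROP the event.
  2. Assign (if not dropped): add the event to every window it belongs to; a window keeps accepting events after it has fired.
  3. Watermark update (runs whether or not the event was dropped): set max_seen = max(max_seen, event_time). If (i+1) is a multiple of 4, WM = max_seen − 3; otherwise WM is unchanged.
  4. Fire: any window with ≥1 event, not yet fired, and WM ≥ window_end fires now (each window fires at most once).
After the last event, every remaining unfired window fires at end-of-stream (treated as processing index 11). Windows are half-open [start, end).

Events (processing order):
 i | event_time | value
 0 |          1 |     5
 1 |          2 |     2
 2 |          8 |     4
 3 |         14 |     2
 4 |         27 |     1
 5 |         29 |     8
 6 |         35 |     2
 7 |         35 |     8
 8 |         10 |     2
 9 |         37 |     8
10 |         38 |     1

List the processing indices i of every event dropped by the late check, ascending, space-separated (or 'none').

i=0 t=1 v=5: → [1,10),[0,9); WM=−∞
i=1 t=2 v=2: → [2,11),[1,10),[0,9); WM=−∞
i=2 t=8 v=4: → [8,17),[7,16),[6,15),[5,14),[4,13),[3,12),[2,11),[1,10),[0,9); WM=−∞
i=3 t=14 v=2: → [14,23),[13,22),[12,21),[11,20),[10,19),[9,18),[8,17),[7,16),[6,15); WM=11; [0,9) fires=3 [1,10) fires=3 [2,11) fires=2
i=4 t=27 v=1: → [27,36),[26,35),[25,34),[24,33),[23,32),[22,31),[21,30),[20,29),[19,28); WM=11
i=5 t=29 v=8: → [29,38),[28,37),[27,36),[26,35),[25,34),[24,33),[23,32),[22,31),[21,30); WM=11
i=6 t=35 v=2: → [35,44),[34,43),[33,42),[32,41),[31,40),[30,39),[29,38),[28,37),[27,36); WM=11
i=7 t=35 v=8: → [35,44),[34,43),[33,42),[32,41),[31,40),[30,39),[29,38),[28,37),[27,36); WM=32; [3,12) fires=1 [4,13) fires=1 [5,14) fires=1 [6,15) fires=2 [7,16) fires=2 [8,17) fires=2 [9,18) fires=1 [10,19) fires=1 [11,20) fires=1 [12,21) fires=1 [13,22) fires=1 [14,23) fires=1 [19,28) fires=1 [20,29) fires=1 [21,30) fires=2 [22,31) fires=2 [23,32) fires=2
i=8 t=10 v=2: DROP (t<32-4); WM=32
i=9 t=37 v=8: → [37,46),[36,45),[35,44),[34,43),[33,42),[32,41),[31,40),[30,39),[29,38); WM=32
i=10 t=38 v=1: → [38,47),[37,46),[36,45),[35,44),[34,43),[33,42),[32,41),[31,40),[30,39); WM=32

8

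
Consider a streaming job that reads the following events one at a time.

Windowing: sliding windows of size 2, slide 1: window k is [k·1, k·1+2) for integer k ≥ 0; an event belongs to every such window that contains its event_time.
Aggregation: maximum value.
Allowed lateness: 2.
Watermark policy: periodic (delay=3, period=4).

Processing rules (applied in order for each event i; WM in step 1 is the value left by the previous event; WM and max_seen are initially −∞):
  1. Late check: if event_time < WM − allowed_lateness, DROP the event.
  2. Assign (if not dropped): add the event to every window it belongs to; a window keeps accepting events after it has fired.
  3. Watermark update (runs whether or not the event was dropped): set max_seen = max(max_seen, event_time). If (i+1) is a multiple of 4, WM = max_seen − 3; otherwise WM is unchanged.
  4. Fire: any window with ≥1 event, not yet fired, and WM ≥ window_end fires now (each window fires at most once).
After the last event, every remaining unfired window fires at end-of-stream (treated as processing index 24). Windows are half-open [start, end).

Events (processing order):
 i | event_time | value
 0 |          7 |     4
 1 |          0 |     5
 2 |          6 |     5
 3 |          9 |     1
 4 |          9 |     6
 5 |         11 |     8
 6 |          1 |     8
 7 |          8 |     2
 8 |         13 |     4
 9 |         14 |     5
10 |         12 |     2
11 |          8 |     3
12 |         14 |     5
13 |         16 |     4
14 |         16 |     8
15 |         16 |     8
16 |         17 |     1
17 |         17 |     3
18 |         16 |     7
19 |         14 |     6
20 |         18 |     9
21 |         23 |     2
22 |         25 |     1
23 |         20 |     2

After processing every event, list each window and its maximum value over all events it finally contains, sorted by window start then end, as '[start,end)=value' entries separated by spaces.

[0,2)=5 [5,7)=5 [6,8)=5 [7,9)=4 [8,10)=6 [9,11)=6 [10,12)=8 [11,13)=8 [12,14)=4 [13,15)=6 [14,16)=6 [15,17)=8 [16,18)=8 [17,19)=9 [18,20)=9 [19,21)=2 [20,22)=2 [22,24)=2 [23,25)=2 [24,26)=1 [25,27)=1

i=0 t=7 v=4: → [7,9),[6,8); WM=−∞
i=1 t=0 v=5: → [0,2); WM=−∞
i=2 t=6 v=5: → [6,8),[5,7); WM=−∞
i=3 t=9 v=1: → [9,11),[8,10); WM=6; [0,2) fires=5
i=4 t=9 v=6: → [9,11),[8,10); WM=6
i=5 t=11 v=8: → [11,13),[10,12); WM=6
i=6 t=1 v=8: DROP (t<6-2); WM=6
i=7 t=8 v=2: → [8,10),[7,9); WM=8; [5,7) fires=5 [6,8) fires=5
i=8 t=13 v=4: → [13,15),[12,14); WM=8
i=9 t=14 v=5: → [14,16),[13,15); WM=8
i=10 t=12 v=2: → [12,14),[11,13); WM=8
i=11 t=8 v=3: → [8,10),[7,9); WM=11; [7,9) fires=4 [8,10) fires=6 [9,11) fires=6
i=12 t=14 v=5: → [14,16),[13,15); WM=11
i=13 t=16 v=4: → [16,18),[15,17); WM=11
i=14 t=16 v=8: → [16,18),[15,17); WM=11
i=15 t=16 v=8: → [16,18),[15,17); WM=13; [10,12) fires=8 [11,13) fires=8
i=16 t=17 v=1: → [17,19),[16,18); WM=13
i=17 t=17 v=3: → [17,19),[16,18); WM=13
i=18 t=16 v=7: → [16,18),[15,17); WM=13
i=19 t=14 v=6: → [14,16),[13,15); WM=14; [12,14) fires=4
i=20 t=18 v=9: → [18,20),[17,19); WM=14
i=21 t=23 v=2: → [23,25),[22,24); WM=14
i=22 t=25 v=1: → [25,27),[24,26); WM=14
i=23 t=20 v=2: → [20,22),[19,21); WM=22; [13,15) fires=6 [14,16) fires=6 [15,17) fires=8 [16,18) fires=8 [17,19) fires=9 [18,20) fires=9 [19,21) fires=2 [20,22) fires=2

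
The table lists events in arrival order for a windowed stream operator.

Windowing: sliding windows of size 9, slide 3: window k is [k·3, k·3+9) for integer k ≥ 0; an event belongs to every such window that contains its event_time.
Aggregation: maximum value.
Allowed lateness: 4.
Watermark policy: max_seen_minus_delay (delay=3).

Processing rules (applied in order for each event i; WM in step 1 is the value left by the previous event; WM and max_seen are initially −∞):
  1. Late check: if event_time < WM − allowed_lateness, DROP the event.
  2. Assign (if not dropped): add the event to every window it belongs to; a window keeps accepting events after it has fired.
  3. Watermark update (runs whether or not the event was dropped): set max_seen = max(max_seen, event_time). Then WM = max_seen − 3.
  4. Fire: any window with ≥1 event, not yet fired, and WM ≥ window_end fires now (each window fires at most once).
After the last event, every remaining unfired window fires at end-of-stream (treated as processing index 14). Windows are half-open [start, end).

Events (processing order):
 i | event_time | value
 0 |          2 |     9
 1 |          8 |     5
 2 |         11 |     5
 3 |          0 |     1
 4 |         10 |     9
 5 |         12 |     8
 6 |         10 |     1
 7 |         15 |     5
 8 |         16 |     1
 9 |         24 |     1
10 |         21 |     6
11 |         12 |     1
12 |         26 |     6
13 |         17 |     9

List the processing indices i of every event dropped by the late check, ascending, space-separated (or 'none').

i=0 t=2 v=9: → [0,9); WM=-1
i=1 t=8 v=5: → [6,15),[3,12),[0,9); WM=5
i=2 t=11 v=5: → [9,18),[6,15),[3,12); WM=8
i=3 t=0 v=1: DROP (t<8-4); WM=8
i=4 t=10 v=9: → [9,18),[6,15),[3,12); WM=8
i=5 t=12 v=8: → [12,21),[9,18),[6,15); WM=9; [0,9) fires=9
i=6 t=10 v=1: → [9,18),[6,15),[3,12); WM=9
i=7 t=15 v=5: → [15,24),[12,21),[9,18); WM=12; [3,12) fires=9
i=8 t=16 v=1: → [15,24),[12,21),[9,18); WM=13
i=9 t=24 v=1: → [24,33),[21,30),[18,27); WM=21; [6,15) fires=9 [9,18) fires=9 [12,21) fires=8
i=10 t=21 v=6: → [21,30),[18,27),[15,24); WM=21
i=11 t=12 v=1: DROP (t<21-4); WM=21
i=12 t=26 v=6: → [24,33),[21,30),[18,27); WM=23
i=13 t=17 v=9: DROP (t<23-4); WM=23

3 11 13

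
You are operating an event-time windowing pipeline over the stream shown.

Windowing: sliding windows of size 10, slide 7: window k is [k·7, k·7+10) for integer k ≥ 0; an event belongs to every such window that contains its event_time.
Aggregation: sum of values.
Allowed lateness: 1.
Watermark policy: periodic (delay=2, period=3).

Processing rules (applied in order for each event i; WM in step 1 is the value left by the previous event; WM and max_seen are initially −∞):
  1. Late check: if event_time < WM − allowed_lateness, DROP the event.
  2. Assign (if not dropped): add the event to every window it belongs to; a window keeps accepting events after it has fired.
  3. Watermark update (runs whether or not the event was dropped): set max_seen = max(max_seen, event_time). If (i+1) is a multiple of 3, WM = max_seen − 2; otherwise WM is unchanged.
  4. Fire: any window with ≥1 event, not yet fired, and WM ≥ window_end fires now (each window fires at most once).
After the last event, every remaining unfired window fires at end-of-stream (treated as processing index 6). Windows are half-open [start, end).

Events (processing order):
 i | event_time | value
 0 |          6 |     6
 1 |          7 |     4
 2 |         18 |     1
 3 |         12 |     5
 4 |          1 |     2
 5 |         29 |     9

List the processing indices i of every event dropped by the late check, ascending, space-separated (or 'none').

i=0 t=6 v=6: → [0,10); WM=−∞
i=1 t=7 v=4: → [7,17),[0,10); WM=−∞
i=2 t=18 v=1: → [14,24); WM=16; [0,10) fires=10
i=3 t=12 v=5: DROP (t<16-1); WM=16
i=4 t=1 v=2: DROP (t<16-1); WM=16
i=5 t=29 v=9: → [28,38),[21,31); WM=27; [7,17) fires=4 [14,24) fires=1

3 4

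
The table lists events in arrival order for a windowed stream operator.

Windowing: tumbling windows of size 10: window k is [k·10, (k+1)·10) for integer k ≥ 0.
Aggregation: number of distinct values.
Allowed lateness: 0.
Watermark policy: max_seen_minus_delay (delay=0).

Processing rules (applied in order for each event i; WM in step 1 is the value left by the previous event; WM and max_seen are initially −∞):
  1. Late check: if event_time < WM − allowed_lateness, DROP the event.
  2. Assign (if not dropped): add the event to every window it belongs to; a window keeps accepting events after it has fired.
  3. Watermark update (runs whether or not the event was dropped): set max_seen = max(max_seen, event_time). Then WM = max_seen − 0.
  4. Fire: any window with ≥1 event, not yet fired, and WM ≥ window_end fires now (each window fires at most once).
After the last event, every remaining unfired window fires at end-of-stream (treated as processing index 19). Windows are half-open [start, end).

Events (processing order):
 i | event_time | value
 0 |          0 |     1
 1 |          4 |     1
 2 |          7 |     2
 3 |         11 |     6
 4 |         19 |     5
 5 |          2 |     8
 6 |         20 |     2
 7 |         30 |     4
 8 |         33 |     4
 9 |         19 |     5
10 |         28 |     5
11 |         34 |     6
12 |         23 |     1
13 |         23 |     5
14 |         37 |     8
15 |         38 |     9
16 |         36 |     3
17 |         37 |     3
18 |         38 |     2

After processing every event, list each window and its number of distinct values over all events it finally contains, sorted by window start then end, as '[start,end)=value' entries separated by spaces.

i=0 t=0 v=1: → [0,10); WM=0
i=1 t=4 v=1: → [0,10); WM=4
i=2 t=7 v=2: → [0,10); WM=7
i=3 t=11 v=6: → [10,20); WM=11; [0,10) fires=2
i=4 t=19 v=5: → [10,20); WM=19
i=5 t=2 v=8: DROP (t<19-0); WM=19
i=6 t=20 v=2: → [20,30); WM=20; [10,20) fires=2
i=7 t=30 v=4: → [30,40); WM=30; [20,30) fires=1
i=8 t=33 v=4: → [30,40); WM=33
i=9 t=19 v=5: DROP (t<33-0); WM=33
i=10 t=28 v=5: DROP (t<33-0); WM=33
i=11 t=34 v=6: → [30,40); WM=34
i=12 t=23 v=1: DROP (t<34-0); WM=34
i=13 t=23 v=5: DROP (t<34-0); WM=34
i=14 t=37 v=8: → [30,40); WM=37
i=15 t=38 v=9: → [30,40); WM=38
i=16 t=36 v=3: DROP (t<38-0); WM=38
i=17 t=37 v=3: DROP (t<38-0); WM=38
i=18 t=38 v=2: → [30,40); WM=38

[0,10)=2 [10,20)=2 [20,30)=1 [30,40)=5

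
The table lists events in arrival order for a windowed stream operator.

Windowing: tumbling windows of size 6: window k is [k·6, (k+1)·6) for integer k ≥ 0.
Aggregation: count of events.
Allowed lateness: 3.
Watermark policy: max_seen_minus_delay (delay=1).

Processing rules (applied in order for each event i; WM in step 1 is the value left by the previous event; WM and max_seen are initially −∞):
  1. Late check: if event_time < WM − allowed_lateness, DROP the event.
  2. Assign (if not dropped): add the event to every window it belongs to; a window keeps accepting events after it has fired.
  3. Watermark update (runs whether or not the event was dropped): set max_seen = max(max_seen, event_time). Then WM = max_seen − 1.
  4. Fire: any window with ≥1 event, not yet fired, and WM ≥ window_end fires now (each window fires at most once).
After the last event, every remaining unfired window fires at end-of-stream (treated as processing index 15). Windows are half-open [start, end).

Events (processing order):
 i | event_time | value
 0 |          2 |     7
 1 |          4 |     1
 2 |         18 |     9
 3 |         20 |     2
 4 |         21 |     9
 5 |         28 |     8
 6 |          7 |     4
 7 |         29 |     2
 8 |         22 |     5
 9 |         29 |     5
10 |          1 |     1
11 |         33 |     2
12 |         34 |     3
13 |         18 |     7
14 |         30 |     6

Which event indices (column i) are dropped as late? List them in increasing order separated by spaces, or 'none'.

6 8 10 13

i=0 t=2 v=7: → [0,6); WM=1
i=1 t=4 v=1: → [0,6); WM=3
i=2 t=18 v=9: → [18,24); WM=17; [0,6) fires=2
i=3 t=20 v=2: → [18,24); WM=19
i=4 t=21 v=9: → [18,24); WM=20
i=5 t=28 v=8: → [24,30); WM=27; [18,24) fires=3
i=6 t=7 v=4: DROP (t<27-3); WM=27
i=7 t=29 v=2: → [24,30); WM=28
i=8 t=22 v=5: DROP (t<28-3); WM=28
i=9 t=29 v=5: → [24,30); WM=28
i=10 t=1 v=1: DROP (t<28-3); WM=28
i=11 t=33 v=2: → [30,36); WM=32; [24,30) fires=3
i=12 t=34 v=3: → [30,36); WM=33
i=13 t=18 v=7: DROP (t<33-3); WM=33
i=14 t=30 v=6: → [30,36); WM=33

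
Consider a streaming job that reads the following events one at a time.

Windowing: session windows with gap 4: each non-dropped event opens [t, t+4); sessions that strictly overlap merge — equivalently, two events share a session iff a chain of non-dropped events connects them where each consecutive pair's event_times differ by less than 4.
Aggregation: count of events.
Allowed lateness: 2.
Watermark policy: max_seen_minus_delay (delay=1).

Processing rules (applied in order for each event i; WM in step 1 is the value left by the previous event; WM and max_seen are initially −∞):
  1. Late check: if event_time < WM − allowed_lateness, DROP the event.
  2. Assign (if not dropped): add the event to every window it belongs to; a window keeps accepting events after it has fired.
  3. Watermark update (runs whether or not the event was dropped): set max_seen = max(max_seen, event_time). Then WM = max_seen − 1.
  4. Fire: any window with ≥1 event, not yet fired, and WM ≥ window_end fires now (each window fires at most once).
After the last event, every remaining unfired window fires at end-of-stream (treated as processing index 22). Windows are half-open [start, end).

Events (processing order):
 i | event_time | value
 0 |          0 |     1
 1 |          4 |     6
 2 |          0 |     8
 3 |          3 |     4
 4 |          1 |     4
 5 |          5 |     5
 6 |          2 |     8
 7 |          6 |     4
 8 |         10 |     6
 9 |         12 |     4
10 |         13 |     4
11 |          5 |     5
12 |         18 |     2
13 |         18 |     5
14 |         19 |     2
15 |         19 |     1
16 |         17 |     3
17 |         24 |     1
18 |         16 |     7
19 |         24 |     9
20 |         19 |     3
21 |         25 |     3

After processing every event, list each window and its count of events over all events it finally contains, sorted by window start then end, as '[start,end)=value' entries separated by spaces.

[0,10)=7 [10,17)=3 [17,23)=5 [24,29)=3

i=0 t=0 v=1: → [0,4); WM=-1
i=1 t=4 v=6: → [4,8); WM=3
i=2 t=0 v=8: DROP (t<3-2); WM=3
i=3 t=3 v=4: → [0,8); WM=3
i=4 t=1 v=4: → [0,8); WM=3
i=5 t=5 v=5: → [0,9); WM=4
i=6 t=2 v=8: → [0,9); WM=4
i=7 t=6 v=4: → [0,10); WM=5
i=8 t=10 v=6: → [10,14); WM=9
i=9 t=12 v=4: → [10,16); WM=11
i=10 t=13 v=4: → [10,17); WM=12
i=11 t=5 v=5: DROP (t<12-2); WM=12
i=12 t=18 v=2: → [18,22); WM=17
i=13 t=18 v=5: → [18,22); WM=17
i=14 t=19 v=2: → [18,23); WM=18
i=15 t=19 v=1: → [18,23); WM=18
i=16 t=17 v=3: → [17,23); WM=18
i=17 t=24 v=1: → [24,28); WM=23
i=18 t=16 v=7: DROP (t<23-2); WM=23
i=19 t=24 v=9: → [24,28); WM=23
i=20 t=19 v=3: DROP (t<23-2); WM=23
i=21 t=25 v=3: → [24,29); WM=24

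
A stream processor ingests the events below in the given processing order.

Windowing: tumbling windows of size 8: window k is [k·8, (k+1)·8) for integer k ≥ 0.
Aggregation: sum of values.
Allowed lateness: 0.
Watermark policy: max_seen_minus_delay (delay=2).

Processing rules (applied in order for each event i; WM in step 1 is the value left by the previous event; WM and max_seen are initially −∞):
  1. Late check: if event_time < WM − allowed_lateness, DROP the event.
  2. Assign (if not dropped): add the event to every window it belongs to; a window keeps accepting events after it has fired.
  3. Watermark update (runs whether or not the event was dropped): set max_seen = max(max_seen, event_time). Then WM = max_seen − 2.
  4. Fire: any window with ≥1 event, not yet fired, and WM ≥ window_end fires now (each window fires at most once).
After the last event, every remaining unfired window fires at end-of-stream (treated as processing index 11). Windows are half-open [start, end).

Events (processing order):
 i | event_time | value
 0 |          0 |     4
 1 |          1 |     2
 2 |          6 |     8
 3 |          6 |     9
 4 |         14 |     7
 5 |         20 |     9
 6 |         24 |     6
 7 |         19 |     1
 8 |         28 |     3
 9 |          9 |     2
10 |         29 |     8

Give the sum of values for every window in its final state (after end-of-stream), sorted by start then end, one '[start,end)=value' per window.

i=0 t=0 v=4: → [0,8); WM=-2
i=1 t=1 v=2: → [0,8); WM=-1
i=2 t=6 v=8: → [0,8); WM=4
i=3 t=6 v=9: → [0,8); WM=4
i=4 t=14 v=7: → [8,16); WM=12; [0,8) fires=23
i=5 t=20 v=9: → [16,24); WM=18; [8,16) fires=7
i=6 t=24 v=6: → [24,32); WM=22
i=7 t=19 v=1: DROP (t<22-0); WM=22
i=8 t=28 v=3: → [24,32); WM=26; [16,24) fires=9
i=9 t=9 v=2: DROP (t<26-0); WM=26
i=10 t=29 v=8: → [24,32); WM=27

[0,8)=23 [8,16)=7 [16,24)=9 [24,32)=17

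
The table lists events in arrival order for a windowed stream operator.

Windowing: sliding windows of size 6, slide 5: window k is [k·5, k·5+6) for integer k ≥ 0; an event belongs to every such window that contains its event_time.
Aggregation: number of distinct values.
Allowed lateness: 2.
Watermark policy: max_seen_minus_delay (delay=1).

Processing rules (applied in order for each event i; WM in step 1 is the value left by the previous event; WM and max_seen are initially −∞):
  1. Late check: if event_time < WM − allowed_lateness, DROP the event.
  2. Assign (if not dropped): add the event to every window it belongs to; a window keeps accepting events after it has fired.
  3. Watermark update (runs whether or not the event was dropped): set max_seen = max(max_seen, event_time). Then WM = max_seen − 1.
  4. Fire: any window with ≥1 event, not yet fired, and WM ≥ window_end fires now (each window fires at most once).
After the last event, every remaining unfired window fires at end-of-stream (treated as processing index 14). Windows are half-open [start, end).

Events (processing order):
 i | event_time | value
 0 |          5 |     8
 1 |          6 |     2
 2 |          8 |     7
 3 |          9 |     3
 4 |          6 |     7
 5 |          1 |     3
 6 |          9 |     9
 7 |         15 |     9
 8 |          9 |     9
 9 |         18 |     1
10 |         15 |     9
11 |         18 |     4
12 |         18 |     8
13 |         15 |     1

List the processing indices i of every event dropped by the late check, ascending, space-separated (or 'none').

i=0 t=5 v=8: → [5,11),[0,6); WM=4
i=1 t=6 v=2: → [5,11); WM=5
i=2 t=8 v=7: → [5,11); WM=7; [0,6) fires=1
i=3 t=9 v=3: → [5,11); WM=8
i=4 t=6 v=7: → [5,11); WM=8
i=5 t=1 v=3: DROP (t<8-2); WM=8
i=6 t=9 v=9: → [5,11); WM=8
i=7 t=15 v=9: → [15,21),[10,16); WM=14; [5,11) fires=5
i=8 t=9 v=9: DROP (t<14-2); WM=14
i=9 t=18 v=1: → [15,21); WM=17; [10,16) fires=1
i=10 t=15 v=9: → [15,21),[10,16); WM=17
i=11 t=18 v=4: → [15,21); WM=17
i=12 t=18 v=8: → [15,21); WM=17
i=13 t=15 v=1: → [15,21),[10,16); WM=17

5 8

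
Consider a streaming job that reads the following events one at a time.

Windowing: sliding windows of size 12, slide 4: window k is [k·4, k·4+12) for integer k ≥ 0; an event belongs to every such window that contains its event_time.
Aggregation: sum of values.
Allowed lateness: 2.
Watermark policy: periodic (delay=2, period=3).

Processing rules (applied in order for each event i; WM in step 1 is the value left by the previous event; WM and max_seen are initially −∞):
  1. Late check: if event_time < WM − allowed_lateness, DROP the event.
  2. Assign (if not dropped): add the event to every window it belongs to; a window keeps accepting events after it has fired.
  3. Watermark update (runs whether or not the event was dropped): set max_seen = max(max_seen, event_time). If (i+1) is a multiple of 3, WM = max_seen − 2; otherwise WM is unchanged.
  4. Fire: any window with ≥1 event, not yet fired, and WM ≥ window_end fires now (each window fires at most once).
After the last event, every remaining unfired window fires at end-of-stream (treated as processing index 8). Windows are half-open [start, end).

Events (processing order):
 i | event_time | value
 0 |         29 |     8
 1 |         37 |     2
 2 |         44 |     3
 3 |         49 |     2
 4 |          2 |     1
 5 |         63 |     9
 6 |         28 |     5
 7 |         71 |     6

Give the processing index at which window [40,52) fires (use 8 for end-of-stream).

5

i=0 t=29 v=8: → [28,40),[24,36),[20,32); WM=−∞
i=1 t=37 v=2: → [36,48),[32,44),[28,40); WM=−∞
i=2 t=44 v=3: → [44,56),[40,52),[36,48); WM=42; [20,32) fires=8 [24,36) fires=8 [28,40) fires=10
i=3 t=49 v=2: → [48,60),[44,56),[40,52); WM=42
i=4 t=2 v=1: DROP (t<42-2); WM=42
i=5 t=63 v=9: → [60,72),[56,68),[52,64); WM=61; [32,44) fires=2 [36,48) fires=5 [40,52) fires=5 [44,56) fires=5 [48,60) fires=2
i=6 t=28 v=5: DROP (t<61-2); WM=61
i=7 t=71 v=6: → [68,80),[64,76),[60,72); WM=61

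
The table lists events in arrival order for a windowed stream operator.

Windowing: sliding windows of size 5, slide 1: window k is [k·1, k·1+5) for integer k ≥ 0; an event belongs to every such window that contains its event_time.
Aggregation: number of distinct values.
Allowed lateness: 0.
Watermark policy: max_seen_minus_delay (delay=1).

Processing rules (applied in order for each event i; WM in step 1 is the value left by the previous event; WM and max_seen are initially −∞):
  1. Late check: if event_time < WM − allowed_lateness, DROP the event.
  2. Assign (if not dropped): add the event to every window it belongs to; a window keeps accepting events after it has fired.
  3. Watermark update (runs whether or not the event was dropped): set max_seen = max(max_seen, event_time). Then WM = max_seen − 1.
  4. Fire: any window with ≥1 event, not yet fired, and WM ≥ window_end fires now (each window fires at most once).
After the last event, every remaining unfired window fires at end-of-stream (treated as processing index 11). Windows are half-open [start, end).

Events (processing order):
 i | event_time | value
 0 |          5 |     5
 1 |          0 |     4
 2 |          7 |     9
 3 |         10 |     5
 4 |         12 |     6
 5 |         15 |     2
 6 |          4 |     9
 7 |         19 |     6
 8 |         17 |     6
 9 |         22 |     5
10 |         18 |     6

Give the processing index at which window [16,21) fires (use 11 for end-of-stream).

i=0 t=5 v=5: → [5,10),[4,9),[3,8),[2,7),[1,6); WM=4
i=1 t=0 v=4: DROP (t<4-0); WM=4
i=2 t=7 v=9: → [7,12),[6,11),[5,10),[4,9),[3,8); WM=6; [1,6) fires=1
i=3 t=10 v=5: → [10,15),[9,14),[8,13),[7,12),[6,11); WM=9; [2,7) fires=1 [3,8) fires=2 [4,9) fires=2
i=4 t=12 v=6: → [12,17),[11,16),[10,15),[9,14),[8,13); WM=11; [5,10) fires=2 [6,11) fires=2
i=5 t=15 v=2: → [15,20),[14,19),[13,18),[12,17),[11,16); WM=14; [7,12) fires=2 [8,13) fires=2 [9,14) fires=2
i=6 t=4 v=9: DROP (t<14-0); WM=14
i=7 t=19 v=6: → [19,24),[18,23),[17,22),[16,21),[15,20); WM=18; [10,15) fires=2 [11,16) fires=2 [12,17) fires=2 [13,18) fires=1
i=8 t=17 v=6: DROP (t<18-0); WM=18
i=9 t=22 v=5: → [22,27),[21,26),[20,25),[19,24),[18,23); WM=21; [14,19) fires=1 [15,20) fires=2 [16,21) fires=1
i=10 t=18 v=6: DROP (t<21-0); WM=21

9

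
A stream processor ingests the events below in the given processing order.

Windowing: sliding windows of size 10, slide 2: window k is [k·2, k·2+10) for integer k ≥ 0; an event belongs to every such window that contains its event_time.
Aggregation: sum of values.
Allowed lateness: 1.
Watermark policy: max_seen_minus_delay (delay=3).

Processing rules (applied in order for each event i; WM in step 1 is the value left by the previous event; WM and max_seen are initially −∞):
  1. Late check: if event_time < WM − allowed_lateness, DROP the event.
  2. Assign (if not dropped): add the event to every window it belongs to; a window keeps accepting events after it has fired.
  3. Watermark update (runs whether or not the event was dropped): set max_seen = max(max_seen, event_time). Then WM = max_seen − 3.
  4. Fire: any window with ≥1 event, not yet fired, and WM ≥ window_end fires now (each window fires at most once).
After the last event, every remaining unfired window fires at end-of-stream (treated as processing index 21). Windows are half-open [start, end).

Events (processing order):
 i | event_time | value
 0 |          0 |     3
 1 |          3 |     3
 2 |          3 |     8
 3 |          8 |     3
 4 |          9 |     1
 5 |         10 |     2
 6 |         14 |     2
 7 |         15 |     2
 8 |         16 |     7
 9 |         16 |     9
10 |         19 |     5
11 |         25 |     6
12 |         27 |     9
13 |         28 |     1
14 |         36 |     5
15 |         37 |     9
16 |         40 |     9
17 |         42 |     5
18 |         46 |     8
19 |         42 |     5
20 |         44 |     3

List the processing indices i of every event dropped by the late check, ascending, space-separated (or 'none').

none

i=0 t=0 v=3: → [0,10); WM=-3
i=1 t=3 v=3: → [2,12),[0,10); WM=0
i=2 t=3 v=8: → [2,12),[0,10); WM=0
i=3 t=8 v=3: → [8,18),[6,16),[4,14),[2,12),[0,10); WM=5
i=4 t=9 v=1: → [8,18),[6,16),[4,14),[2,12),[0,10); WM=6
i=5 t=10 v=2: → [10,20),[8,18),[6,16),[4,14),[2,12); WM=7
i=6 t=14 v=2: → [14,24),[12,22),[10,20),[8,18),[6,16); WM=11; [0,10) fires=18
i=7 t=15 v=2: → [14,24),[12,22),[10,20),[8,18),[6,16); WM=12; [2,12) fires=17
i=8 t=16 v=7: → [16,26),[14,24),[12,22),[10,20),[8,18); WM=13
i=9 t=16 v=9: → [16,26),[14,24),[12,22),[10,20),[8,18); WM=13
i=10 t=19 v=5: → [18,28),[16,26),[14,24),[12,22),[10,20); WM=16; [4,14) fires=6 [6,16) fires=10
i=11 t=25 v=6: → [24,34),[22,32),[20,30),[18,28),[16,26); WM=22; [8,18) fires=26 [10,20) fires=27 [12,22) fires=25
i=12 t=27 v=9: → [26,36),[24,34),[22,32),[20,30),[18,28); WM=24; [14,24) fires=25
i=13 t=28 v=1: → [28,38),[26,36),[24,34),[22,32),[20,30); WM=25
i=14 t=36 v=5: → [36,46),[34,44),[32,42),[30,40),[28,38); WM=33; [16,26) fires=27 [18,28) fires=20 [20,30) fires=16 [22,32) fires=16
i=15 t=37 v=9: → [36,46),[34,44),[32,42),[30,40),[28,38); WM=34; [24,34) fires=16
i=16 t=40 v=9: → [40,50),[38,48),[36,46),[34,44),[32,42); WM=37; [26,36) fires=10
i=17 t=42 v=5: → [42,52),[40,50),[38,48),[36,46),[34,44); WM=39; [28,38) fires=15
i=18 t=46 v=8: → [46,56),[44,54),[42,52),[40,50),[38,48); WM=43; [30,40) fires=14 [32,42) fires=23
i=19 t=42 v=5: → [42,52),[40,50),[38,48),[36,46),[34,44); WM=43
i=20 t=44 v=3: → [44,54),[42,52),[40,50),[38,48),[36,46); WM=43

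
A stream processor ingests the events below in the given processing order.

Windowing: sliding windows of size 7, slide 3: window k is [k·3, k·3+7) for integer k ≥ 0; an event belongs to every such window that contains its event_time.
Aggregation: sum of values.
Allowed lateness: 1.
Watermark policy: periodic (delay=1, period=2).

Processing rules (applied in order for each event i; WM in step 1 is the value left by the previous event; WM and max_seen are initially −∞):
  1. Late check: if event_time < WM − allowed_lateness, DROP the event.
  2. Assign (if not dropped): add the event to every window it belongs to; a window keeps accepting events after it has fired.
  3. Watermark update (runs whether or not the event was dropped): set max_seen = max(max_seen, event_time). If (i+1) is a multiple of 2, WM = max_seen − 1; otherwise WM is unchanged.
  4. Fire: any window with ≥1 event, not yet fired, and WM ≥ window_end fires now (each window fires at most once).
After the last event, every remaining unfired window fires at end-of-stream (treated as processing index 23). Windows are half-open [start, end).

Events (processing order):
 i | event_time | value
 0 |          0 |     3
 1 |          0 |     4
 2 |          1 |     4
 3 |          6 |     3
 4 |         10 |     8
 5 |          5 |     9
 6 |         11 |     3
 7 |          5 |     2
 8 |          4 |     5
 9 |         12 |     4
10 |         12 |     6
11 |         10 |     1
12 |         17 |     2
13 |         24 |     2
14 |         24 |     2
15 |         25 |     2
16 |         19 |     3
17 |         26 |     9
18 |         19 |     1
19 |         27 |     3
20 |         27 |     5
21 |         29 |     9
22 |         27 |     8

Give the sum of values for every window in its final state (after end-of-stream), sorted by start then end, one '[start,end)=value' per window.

i=0 t=0 v=3: → [0,7); WM=−∞
i=1 t=0 v=4: → [0,7); WM=-1
i=2 t=1 v=4: → [0,7); WM=-1
i=3 t=6 v=3: → [6,13),[3,10),[0,7); WM=5
i=4 t=10 v=8: → [9,16),[6,13); WM=5
i=5 t=5 v=9: → [3,10),[0,7); WM=9; [0,7) fires=23
i=6 t=11 v=3: → [9,16),[6,13); WM=9
i=7 t=5 v=2: DROP (t<9-1); WM=10; [3,10) fires=12
i=8 t=4 v=5: DROP (t<10-1); WM=10
i=9 t=12 v=4: → [12,19),[9,16),[6,13); WM=11
i=10 t=12 v=6: → [12,19),[9,16),[6,13); WM=11
i=11 t=10 v=1: → [9,16),[6,13); WM=11
i=12 t=17 v=2: → [15,22),[12,19); WM=11
i=13 t=24 v=2: → [24,31),[21,28),[18,25); WM=23; [6,13) fires=25 [9,16) fires=22 [12,19) fires=12 [15,22) fires=2
i=14 t=24 v=2: → [24,31),[21,28),[18,25); WM=23
i=15 t=25 v=2: → [24,31),[21,28); WM=24
i=16 t=19 v=3: DROP (t<24-1); WM=24
i=17 t=26 v=9: → [24,31),[21,28); WM=25; [18,25) fires=4
i=18 t=19 v=1: DROP (t<25-1); WM=25
i=19 t=27 v=3: → [27,34),[24,31),[21,28); WM=26
i=20 t=27 v=5: → [27,34),[24,31),[21,28); WM=26
i=21 t=29 v=9: → [27,34),[24,31); WM=28; [21,28) fires=23
i=22 t=27 v=8: → [27,34),[24,31),[21,28); WM=28

[0,7)=23 [3,10)=12 [6,13)=25 [9,16)=22 [12,19)=12 [15,22)=2 [18,25)=4 [21,28)=31 [24,31)=40 [27,34)=25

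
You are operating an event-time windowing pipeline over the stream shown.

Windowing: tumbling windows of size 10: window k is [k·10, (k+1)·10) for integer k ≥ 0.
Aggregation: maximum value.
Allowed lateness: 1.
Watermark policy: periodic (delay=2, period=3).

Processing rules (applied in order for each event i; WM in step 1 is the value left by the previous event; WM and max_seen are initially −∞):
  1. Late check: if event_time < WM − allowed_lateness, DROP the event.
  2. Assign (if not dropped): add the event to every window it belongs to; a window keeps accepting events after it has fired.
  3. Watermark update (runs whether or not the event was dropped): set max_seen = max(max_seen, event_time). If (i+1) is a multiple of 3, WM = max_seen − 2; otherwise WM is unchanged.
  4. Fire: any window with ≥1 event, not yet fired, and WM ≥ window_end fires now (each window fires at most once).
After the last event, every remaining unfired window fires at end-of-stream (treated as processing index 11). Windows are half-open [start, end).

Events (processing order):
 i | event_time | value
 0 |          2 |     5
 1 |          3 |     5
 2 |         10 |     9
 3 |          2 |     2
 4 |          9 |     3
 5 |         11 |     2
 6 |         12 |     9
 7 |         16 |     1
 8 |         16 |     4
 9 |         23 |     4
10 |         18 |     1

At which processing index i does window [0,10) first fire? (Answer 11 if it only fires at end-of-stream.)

i=0 t=2 v=5: → [0,10); WM=−∞
i=1 t=3 v=5: → [0,10); WM=−∞
i=2 t=10 v=9: → [10,20); WM=8
i=3 t=2 v=2: DROP (t<8-1); WM=8
i=4 t=9 v=3: → [0,10); WM=8
i=5 t=11 v=2: → [10,20); WM=9
i=6 t=12 v=9: → [10,20); WM=9
i=7 t=16 v=1: → [10,20); WM=9
i=8 t=16 v=4: → [10,20); WM=14; [0,10) fires=5
i=9 t=23 v=4: → [20,30); WM=14
i=10 t=18 v=1: → [10,20); WM=14

8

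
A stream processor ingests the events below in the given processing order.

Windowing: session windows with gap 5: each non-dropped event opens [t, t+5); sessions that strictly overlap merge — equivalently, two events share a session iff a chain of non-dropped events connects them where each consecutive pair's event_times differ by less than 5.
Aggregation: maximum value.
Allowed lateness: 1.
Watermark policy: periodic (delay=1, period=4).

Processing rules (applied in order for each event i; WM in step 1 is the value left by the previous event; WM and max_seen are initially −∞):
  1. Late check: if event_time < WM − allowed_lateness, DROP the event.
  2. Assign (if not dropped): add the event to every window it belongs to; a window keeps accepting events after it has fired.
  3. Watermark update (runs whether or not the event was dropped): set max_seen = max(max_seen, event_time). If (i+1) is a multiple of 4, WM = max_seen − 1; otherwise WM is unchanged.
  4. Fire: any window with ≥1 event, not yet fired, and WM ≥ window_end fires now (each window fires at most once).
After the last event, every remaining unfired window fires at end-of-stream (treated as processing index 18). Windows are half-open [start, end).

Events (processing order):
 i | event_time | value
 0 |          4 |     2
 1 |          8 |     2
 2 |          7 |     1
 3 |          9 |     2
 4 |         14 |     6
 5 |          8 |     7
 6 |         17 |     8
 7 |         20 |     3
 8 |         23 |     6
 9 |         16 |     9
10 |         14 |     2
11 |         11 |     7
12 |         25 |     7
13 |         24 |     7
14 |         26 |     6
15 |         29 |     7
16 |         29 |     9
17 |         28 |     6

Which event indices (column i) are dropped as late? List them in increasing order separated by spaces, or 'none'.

i=0 t=4 v=2: → [4,9); WM=−∞
i=1 t=8 v=2: → [4,13); WM=−∞
i=2 t=7 v=1: → [4,13); WM=−∞
i=3 t=9 v=2: → [4,14); WM=8
i=4 t=14 v=6: → [14,19); WM=8
i=5 t=8 v=7: → [4,14); WM=8
i=6 t=17 v=8: → [14,22); WM=8
i=7 t=20 v=3: → [14,25); WM=19
i=8 t=23 v=6: → [14,28); WM=19
i=9 t=16 v=9: DROP (t<19-1); WM=19
i=10 t=14 v=2: DROP (t<19-1); WM=19
i=11 t=11 v=7: DROP (t<19-1); WM=22
i=12 t=25 v=7: → [14,30); WM=22
i=13 t=24 v=7: → [14,30); WM=22
i=14 t=26 v=6: → [14,31); WM=22
i=15 t=29 v=7: → [14,34); WM=28
i=16 t=29 v=9: → [14,34); WM=28
i=17 t=28 v=6: → [14,34); WM=28

9 10 11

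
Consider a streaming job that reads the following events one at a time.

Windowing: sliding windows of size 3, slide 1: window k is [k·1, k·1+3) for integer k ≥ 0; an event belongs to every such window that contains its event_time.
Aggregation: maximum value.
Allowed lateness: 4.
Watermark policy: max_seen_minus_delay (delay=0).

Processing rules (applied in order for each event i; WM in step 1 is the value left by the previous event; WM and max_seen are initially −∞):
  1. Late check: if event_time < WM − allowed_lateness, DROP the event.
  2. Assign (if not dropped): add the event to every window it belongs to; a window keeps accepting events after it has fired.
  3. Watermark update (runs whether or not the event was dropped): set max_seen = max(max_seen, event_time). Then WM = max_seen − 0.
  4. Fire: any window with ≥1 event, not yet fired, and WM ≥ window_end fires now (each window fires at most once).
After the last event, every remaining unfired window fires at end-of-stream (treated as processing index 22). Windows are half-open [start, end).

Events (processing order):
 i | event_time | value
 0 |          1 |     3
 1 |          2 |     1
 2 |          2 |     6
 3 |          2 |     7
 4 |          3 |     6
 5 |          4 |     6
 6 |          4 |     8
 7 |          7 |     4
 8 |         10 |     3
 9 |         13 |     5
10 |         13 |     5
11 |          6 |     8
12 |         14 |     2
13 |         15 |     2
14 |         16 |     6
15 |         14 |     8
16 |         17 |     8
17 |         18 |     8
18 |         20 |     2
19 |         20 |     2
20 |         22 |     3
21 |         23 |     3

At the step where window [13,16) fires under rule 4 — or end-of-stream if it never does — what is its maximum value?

i=0 t=1 v=3: → [1,4),[0,3); WM=1
i=1 t=2 v=1: → [2,5),[1,4),[0,3); WM=2
i=2 t=2 v=6: → [2,5),[1,4),[0,3); WM=2
i=3 t=2 v=7: → [2,5),[1,4),[0,3); WM=2
i=4 t=3 v=6: → [3,6),[2,5),[1,4); WM=3; [0,3) fires=7
i=5 t=4 v=6: → [4,7),[3,6),[2,5); WM=4; [1,4) fires=7
i=6 t=4 v=8: → [4,7),[3,6),[2,5); WM=4
i=7 t=7 v=4: → [7,10),[6,9),[5,8); WM=7; [2,5) fires=8 [3,6) fires=8 [4,7) fires=8
i=8 t=10 v=3: → [10,13),[9,12),[8,11); WM=10; [5,8) fires=4 [6,9) fires=4 [7,10) fires=4
i=9 t=13 v=5: → [13,16),[12,15),[11,14); WM=13; [8,11) fires=3 [9,12) fires=3 [10,13) fires=3
i=10 t=13 v=5: → [13,16),[12,15),[11,14); WM=13
i=11 t=6 v=8: DROP (t<13-4); WM=13
i=12 t=14 v=2: → [14,17),[13,16),[12,15); WM=14; [11,14) fires=5
i=13 t=15 v=2: → [15,18),[14,17),[13,16); WM=15; [12,15) fires=5
i=14 t=16 v=6: → [16,19),[15,18),[14,17); WM=16; [13,16) fires=5
i=15 t=14 v=8: → [14,17),[13,16),[12,15); WM=16
i=16 t=17 v=8: → [17,20),[16,19),[15,18); WM=17; [14,17) fires=8
i=17 t=18 v=8: → [18,21),[17,20),[16,19); WM=18; [15,18) fires=8
i=18 t=20 v=2: → [20,23),[19,22),[18,21); WM=20; [16,19) fires=8 [17,20) fires=8
i=19 t=20 v=2: → [20,23),[19,22),[18,21); WM=20
i=20 t=22 v=3: → [22,25),[21,24),[20,23); WM=22; [18,21) fires=8 [19,22) fires=2
i=21 t=23 v=3: → [23,26),[22,25),[21,24); WM=23; [20,23) fires=3

5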